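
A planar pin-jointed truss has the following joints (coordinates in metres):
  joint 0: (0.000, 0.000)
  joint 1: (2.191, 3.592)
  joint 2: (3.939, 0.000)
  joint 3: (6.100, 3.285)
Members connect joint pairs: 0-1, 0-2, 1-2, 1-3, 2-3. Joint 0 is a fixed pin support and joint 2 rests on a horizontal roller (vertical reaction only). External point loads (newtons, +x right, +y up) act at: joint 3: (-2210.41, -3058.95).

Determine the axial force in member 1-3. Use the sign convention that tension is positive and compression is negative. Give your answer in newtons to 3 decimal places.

N=4 nodes, M=5 members, R=3 reactions → 2N=8, M+R=8
member 0 (0-1): L=4.2075, (cx,cy)=(0.5207,0.8537)
member 1 (0-2): L=3.9390, (cx,cy)=(1.0000,0.0000)
member 2 (1-2): L=3.9947, (cx,cy)=(0.4376,-0.8992)
member 3 (1-3): L=3.9210, (cx,cy)=(0.9969,-0.0783)
member 4 (2-3): L=3.9321, (cx,cy)=(0.5496,0.8354)
solve A·x = −loads:
  F[0-1] = -193.5316 N (compression)
  F[0-2] = -2109.6307 N (compression)
  F[1-2] = +200.1998 N (tension)
  F[1-3] = -188.9619 N (compression)
  F[2-3] = -3679.1991 N (compression)
  Rx@0 = +2210.4100 N
  Ry@0 = +165.2211 N
  Ry@2 = +2893.7289 N

-188.962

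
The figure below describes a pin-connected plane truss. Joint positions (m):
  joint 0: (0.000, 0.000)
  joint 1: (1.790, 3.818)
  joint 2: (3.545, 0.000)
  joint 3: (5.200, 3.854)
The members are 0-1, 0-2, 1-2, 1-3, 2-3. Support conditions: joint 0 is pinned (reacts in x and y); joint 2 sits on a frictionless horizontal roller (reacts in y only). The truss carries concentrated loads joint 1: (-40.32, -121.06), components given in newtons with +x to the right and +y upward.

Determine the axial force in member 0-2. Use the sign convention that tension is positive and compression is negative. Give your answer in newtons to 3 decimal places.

N=4 nodes, M=5 members, R=3 reactions → 2N=8, M+R=8
member 0 (0-1): L=4.2168, (cx,cy)=(0.4245,0.9054)
member 1 (0-2): L=3.5450, (cx,cy)=(1.0000,0.0000)
member 2 (1-2): L=4.2020, (cx,cy)=(0.4177,-0.9086)
member 3 (1-3): L=3.4102, (cx,cy)=(0.9999,0.0106)
member 4 (2-3): L=4.1943, (cx,cy)=(0.3946,0.9189)
solve A·x = −loads:
  F[0-1] = -114.1528 N (compression)
  F[0-2] = +8.1373 N (tension)
  F[1-2] = -19.4832 N (compression)
  F[1-3] = -0.0000 N (compression)
  F[2-3] = -0.0000 N (compression)
  Rx@0 = +40.3200 N
  Ry@0 = +103.3574 N
  Ry@2 = +17.7026 N

8.137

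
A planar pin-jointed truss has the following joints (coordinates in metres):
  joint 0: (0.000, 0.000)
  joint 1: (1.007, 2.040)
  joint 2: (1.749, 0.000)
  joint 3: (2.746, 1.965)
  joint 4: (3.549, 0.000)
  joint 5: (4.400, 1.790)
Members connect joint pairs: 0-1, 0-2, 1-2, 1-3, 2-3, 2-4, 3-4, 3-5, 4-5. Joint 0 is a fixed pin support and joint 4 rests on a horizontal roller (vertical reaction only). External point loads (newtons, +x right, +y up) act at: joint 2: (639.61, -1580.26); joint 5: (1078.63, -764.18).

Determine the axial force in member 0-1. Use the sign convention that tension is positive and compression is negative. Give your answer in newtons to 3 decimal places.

N=6 nodes, M=9 members, R=3 reactions → 2N=12, M+R=12
member 0 (0-1): L=2.2750, (cx,cy)=(0.4426,0.8967)
member 1 (0-2): L=1.7490, (cx,cy)=(1.0000,0.0000)
member 2 (1-2): L=2.1708, (cx,cy)=(0.3418,-0.9398)
member 3 (1-3): L=1.7406, (cx,cy)=(0.9991,-0.0431)
member 4 (2-3): L=2.2035, (cx,cy)=(0.4525,0.8918)
member 5 (2-4): L=1.8000, (cx,cy)=(1.0000,0.0000)
member 6 (3-4): L=2.1227, (cx,cy)=(0.3783,-0.9257)
member 7 (3-5): L=1.6632, (cx,cy)=(0.9944,-0.1052)
member 8 (4-5): L=1.9820, (cx,cy)=(0.4294,0.9031)
solve A·x = −loads:
  F[0-1] = -82.7689 N (compression)
  F[0-2] = +1754.8765 N (tension)
  F[1-2] = +81.9427 N (tension)
  F[1-3] = -64.7060 N (compression)
  F[2-3] = +1685.6779 N (tension)
  F[2-4] = +380.5568 N (tension)
  F[3-4] = -1783.8565 N (compression)
  F[3-5] = +1380.5411 N (tension)
  F[4-5] = -685.3092 N (compression)
  Rx@0 = -1718.2400 N
  Ry@0 = +74.2190 N
  Ry@4 = +2270.2210 N

-82.769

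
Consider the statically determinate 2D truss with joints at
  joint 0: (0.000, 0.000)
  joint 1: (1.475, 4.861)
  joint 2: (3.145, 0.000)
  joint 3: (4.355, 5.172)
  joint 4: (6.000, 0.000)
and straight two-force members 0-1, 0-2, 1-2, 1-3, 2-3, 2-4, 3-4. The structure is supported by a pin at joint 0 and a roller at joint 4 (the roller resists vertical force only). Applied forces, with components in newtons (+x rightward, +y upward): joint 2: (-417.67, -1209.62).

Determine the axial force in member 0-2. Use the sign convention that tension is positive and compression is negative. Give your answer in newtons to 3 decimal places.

N=5 nodes, M=7 members, R=3 reactions → 2N=10, M+R=10
member 0 (0-1): L=5.0799, (cx,cy)=(0.2904,0.9569)
member 1 (0-2): L=3.1450, (cx,cy)=(1.0000,0.0000)
member 2 (1-2): L=5.1399, (cx,cy)=(0.3249,-0.9457)
member 3 (1-3): L=2.8967, (cx,cy)=(0.9942,0.1074)
member 4 (2-3): L=5.3117, (cx,cy)=(0.2278,0.9737)
member 5 (2-4): L=2.8550, (cx,cy)=(1.0000,0.0000)
member 6 (3-4): L=5.4273, (cx,cy)=(0.3031,-0.9530)
solve A·x = −loads:
  F[0-1] = -601.4918 N (compression)
  F[0-2] = -243.0193 N (compression)
  F[1-2] = +567.5983 N (tension)
  F[1-3] = -361.1572 N (compression)
  F[2-3] = +690.9846 N (tension)
  F[2-4] = +201.6628 N (tension)
  F[3-4] = -665.3403 N (compression)
  Rx@0 = +417.6700 N
  Ry@0 = +575.5775 N
  Ry@4 = +634.0425 N

-243.019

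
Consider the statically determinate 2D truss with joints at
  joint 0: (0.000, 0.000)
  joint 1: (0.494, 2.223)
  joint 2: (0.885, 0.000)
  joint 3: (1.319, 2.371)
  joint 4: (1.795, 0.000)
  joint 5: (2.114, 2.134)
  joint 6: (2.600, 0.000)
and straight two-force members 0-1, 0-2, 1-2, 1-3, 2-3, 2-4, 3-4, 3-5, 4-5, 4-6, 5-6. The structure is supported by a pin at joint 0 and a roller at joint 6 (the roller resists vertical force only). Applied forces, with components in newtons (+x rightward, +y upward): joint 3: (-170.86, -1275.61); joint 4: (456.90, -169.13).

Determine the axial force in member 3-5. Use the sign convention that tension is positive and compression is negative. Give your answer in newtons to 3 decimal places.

-229.148

N=7 nodes, M=11 members, R=3 reactions → 2N=14, M+R=14
member 0 (0-1): L=2.2772, (cx,cy)=(0.2169,0.9762)
member 1 (0-2): L=0.8850, (cx,cy)=(1.0000,0.0000)
member 2 (1-2): L=2.2571, (cx,cy)=(0.1732,-0.9849)
member 3 (1-3): L=0.8382, (cx,cy)=(0.9843,0.1766)
member 4 (2-3): L=2.4104, (cx,cy)=(0.1801,0.9837)
member 5 (2-4): L=0.9100, (cx,cy)=(1.0000,0.0000)
member 6 (3-4): L=2.4183, (cx,cy)=(0.1968,-0.9804)
member 7 (3-5): L=0.8296, (cx,cy)=(0.9583,-0.2857)
member 8 (4-5): L=2.1577, (cx,cy)=(0.1478,0.9890)
member 9 (4-6): L=0.8050, (cx,cy)=(1.0000,0.0000)
member 10 (5-6): L=2.1886, (cx,cy)=(0.2221,-0.9750)
solve A·x = −loads:
  F[0-1] = -857.0690 N (compression)
  F[0-2] = +471.9644 N (tension)
  F[1-2] = +790.6883 N (tension)
  F[1-3] = -328.0493 N (compression)
  F[2-3] = -791.6728 N (compression)
  F[2-4] = +751.4783 N (tension)
  F[3-4] = -380.9376 N (compression)
  F[3-5] = -229.1479 N (compression)
  F[4-5] = +548.6444 N (tension)
  F[4-6] = +138.4850 N (tension)
  F[5-6] = -623.6504 N (compression)
  Rx@0 = -286.0400 N
  Ry@0 = +836.6597 N
  Ry@6 = +608.0803 N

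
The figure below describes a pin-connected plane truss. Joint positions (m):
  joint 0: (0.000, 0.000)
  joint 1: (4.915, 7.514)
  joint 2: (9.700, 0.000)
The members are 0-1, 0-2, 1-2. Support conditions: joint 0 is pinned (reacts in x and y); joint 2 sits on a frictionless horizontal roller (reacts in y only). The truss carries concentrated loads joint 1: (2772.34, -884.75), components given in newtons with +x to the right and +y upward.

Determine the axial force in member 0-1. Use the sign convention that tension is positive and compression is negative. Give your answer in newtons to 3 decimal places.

N=3 nodes, M=3 members, R=3 reactions → 2N=6, M+R=6
member 0 (0-1): L=8.9787, (cx,cy)=(0.5474,0.8369)
member 1 (0-2): L=9.7000, (cx,cy)=(1.0000,0.0000)
member 2 (1-2): L=8.9082, (cx,cy)=(0.5371,-0.8435)
solve A·x = −loads:
  F[0-1] = +2044.6687 N (tension)
  F[0-2] = +1653.0773 N (tension)
  F[1-2] = -3077.5298 N (compression)
  Rx@0 = -2772.3400 N
  Ry@0 = -1711.1169 N
  Ry@2 = +2595.8669 N

2044.669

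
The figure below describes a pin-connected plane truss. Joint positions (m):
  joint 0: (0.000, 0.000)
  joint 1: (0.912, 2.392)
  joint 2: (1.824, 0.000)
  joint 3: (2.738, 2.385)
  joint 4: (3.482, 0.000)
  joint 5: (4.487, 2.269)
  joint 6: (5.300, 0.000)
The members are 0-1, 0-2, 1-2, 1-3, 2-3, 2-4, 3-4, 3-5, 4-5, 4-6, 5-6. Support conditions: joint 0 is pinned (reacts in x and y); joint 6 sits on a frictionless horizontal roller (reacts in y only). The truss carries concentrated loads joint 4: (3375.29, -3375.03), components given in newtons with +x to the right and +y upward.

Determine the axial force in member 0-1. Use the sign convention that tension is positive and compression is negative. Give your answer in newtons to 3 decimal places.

-1238.991

N=7 nodes, M=11 members, R=3 reactions → 2N=14, M+R=14
member 0 (0-1): L=2.5600, (cx,cy)=(0.3563,0.9344)
member 1 (0-2): L=1.8240, (cx,cy)=(1.0000,0.0000)
member 2 (1-2): L=2.5600, (cx,cy)=(0.3563,-0.9344)
member 3 (1-3): L=1.8260, (cx,cy)=(1.0000,-0.0038)
member 4 (2-3): L=2.5541, (cx,cy)=(0.3579,0.9338)
member 5 (2-4): L=1.6580, (cx,cy)=(1.0000,0.0000)
member 6 (3-4): L=2.4984, (cx,cy)=(0.2978,-0.9546)
member 7 (3-5): L=1.7528, (cx,cy)=(0.9978,-0.0662)
member 8 (4-5): L=2.4816, (cx,cy)=(0.4050,0.9143)
member 9 (4-6): L=1.8180, (cx,cy)=(1.0000,0.0000)
member 10 (5-6): L=2.4103, (cx,cy)=(0.3373,-0.9414)
solve A·x = −loads:
  F[0-1] = -1238.9908 N (compression)
  F[0-2] = +3816.6869 N (tension)
  F[1-2] = +1242.6179 N (tension)
  F[1-3] = -884.0925 N (compression)
  F[2-3] = -1243.4295 N (compression)
  F[2-4] = +4704.3381 N (tension)
  F[3-4] = +1332.6291 N (tension)
  F[3-5] = -1729.6920 N (compression)
  F[4-5] = +2299.9053 N (tension)
  F[4-6] = +794.4866 N (tension)
  F[5-6] = -2355.3696 N (compression)
  Rx@0 = -3375.2900 N
  Ry@0 = +1157.6990 N
  Ry@6 = +2217.3310 N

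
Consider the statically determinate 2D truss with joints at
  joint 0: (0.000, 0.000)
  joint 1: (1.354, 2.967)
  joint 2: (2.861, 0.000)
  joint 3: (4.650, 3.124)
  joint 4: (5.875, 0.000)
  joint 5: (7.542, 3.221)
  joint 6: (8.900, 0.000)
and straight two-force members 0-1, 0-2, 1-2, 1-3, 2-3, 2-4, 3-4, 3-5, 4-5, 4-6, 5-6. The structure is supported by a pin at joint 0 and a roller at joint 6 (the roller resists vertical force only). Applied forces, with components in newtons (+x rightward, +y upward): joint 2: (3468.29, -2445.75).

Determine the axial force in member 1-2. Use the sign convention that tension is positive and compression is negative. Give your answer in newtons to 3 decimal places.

N=7 nodes, M=11 members, R=3 reactions → 2N=14, M+R=14
member 0 (0-1): L=3.2614, (cx,cy)=(0.4152,0.9097)
member 1 (0-2): L=2.8610, (cx,cy)=(1.0000,0.0000)
member 2 (1-2): L=3.3278, (cx,cy)=(0.4529,-0.8916)
member 3 (1-3): L=3.2997, (cx,cy)=(0.9989,0.0476)
member 4 (2-3): L=3.6000, (cx,cy)=(0.4969,0.8678)
member 5 (2-4): L=3.0140, (cx,cy)=(1.0000,0.0000)
member 6 (3-4): L=3.3556, (cx,cy)=(0.3651,-0.9310)
member 7 (3-5): L=2.8936, (cx,cy)=(0.9994,0.0335)
member 8 (4-5): L=3.6268, (cx,cy)=(0.4596,0.8881)
member 9 (4-6): L=3.0250, (cx,cy)=(1.0000,0.0000)
member 10 (5-6): L=3.4956, (cx,cy)=(0.3885,-0.9215)
solve A·x = −loads:
  F[0-1] = -1824.1770 N (compression)
  F[0-2] = +4225.6253 N (tension)
  F[1-2] = +1777.8601 N (tension)
  F[1-3] = -1564.2181 N (compression)
  F[2-3] = +991.7675 N (tension)
  F[2-4] = +1069.5912 N (tension)
  F[3-4] = -871.5684 N (compression)
  F[3-5] = -751.8371 N (compression)
  F[4-5] = +913.6441 N (tension)
  F[4-6] = +331.4736 N (tension)
  F[5-6] = -853.2320 N (compression)
  Rx@0 = -3468.2900 N
  Ry@0 = +1659.5376 N
  Ry@6 = +786.2124 N

1777.860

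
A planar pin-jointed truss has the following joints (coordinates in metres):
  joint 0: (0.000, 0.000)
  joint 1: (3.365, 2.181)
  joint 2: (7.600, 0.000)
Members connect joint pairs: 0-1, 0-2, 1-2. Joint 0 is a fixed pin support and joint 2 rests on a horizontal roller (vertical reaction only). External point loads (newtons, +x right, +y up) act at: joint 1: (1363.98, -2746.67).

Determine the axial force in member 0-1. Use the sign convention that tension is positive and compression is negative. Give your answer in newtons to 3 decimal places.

N=3 nodes, M=3 members, R=3 reactions → 2N=6, M+R=6
member 0 (0-1): L=4.0100, (cx,cy)=(0.8392,0.5439)
member 1 (0-2): L=7.6000, (cx,cy)=(1.0000,0.0000)
member 2 (1-2): L=4.7636, (cx,cy)=(0.8890,-0.4578)
solve A·x = −loads:
  F[0-1] = -2094.3844 N (compression)
  F[0-2] = +3121.4934 N (tension)
  F[1-2] = -3511.1166 N (compression)
  Rx@0 = -1363.9800 N
  Ry@0 = +1139.1194 N
  Ry@2 = +1607.5506 N

-2094.384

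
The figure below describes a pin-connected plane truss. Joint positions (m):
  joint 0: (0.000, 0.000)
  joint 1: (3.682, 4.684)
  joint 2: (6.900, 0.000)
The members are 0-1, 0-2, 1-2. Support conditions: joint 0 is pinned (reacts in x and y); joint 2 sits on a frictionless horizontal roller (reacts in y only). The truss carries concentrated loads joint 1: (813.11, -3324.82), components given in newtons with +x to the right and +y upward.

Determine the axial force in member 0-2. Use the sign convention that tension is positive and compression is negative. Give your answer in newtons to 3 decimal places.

N=3 nodes, M=3 members, R=3 reactions → 2N=6, M+R=6
member 0 (0-1): L=5.9579, (cx,cy)=(0.6180,0.7862)
member 1 (0-2): L=6.9000, (cx,cy)=(1.0000,0.0000)
member 2 (1-2): L=5.6829, (cx,cy)=(0.5663,-0.8242)
solve A·x = −loads:
  F[0-1] = -1270.2546 N (compression)
  F[0-2] = +1598.1266 N (tension)
  F[1-2] = -2822.2491 N (compression)
  Rx@0 = -813.1100 N
  Ry@0 = +998.6469 N
  Ry@2 = +2326.1731 N

1598.127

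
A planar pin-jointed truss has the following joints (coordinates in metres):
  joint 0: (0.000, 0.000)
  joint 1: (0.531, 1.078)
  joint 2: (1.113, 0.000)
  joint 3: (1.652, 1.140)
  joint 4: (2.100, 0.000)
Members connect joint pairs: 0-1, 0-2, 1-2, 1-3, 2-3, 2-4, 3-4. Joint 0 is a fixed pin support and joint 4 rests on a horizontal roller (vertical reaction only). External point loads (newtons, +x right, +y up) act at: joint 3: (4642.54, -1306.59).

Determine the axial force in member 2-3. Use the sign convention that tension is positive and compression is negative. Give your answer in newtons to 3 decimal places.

2341.932

N=5 nodes, M=7 members, R=3 reactions → 2N=10, M+R=10
member 0 (0-1): L=1.2017, (cx,cy)=(0.4419,0.8971)
member 1 (0-2): L=1.1130, (cx,cy)=(1.0000,0.0000)
member 2 (1-2): L=1.2251, (cx,cy)=(0.4751,-0.8799)
member 3 (1-3): L=1.1227, (cx,cy)=(0.9985,0.0552)
member 4 (2-3): L=1.2610, (cx,cy)=(0.4274,0.9040)
member 5 (2-4): L=0.9870, (cx,cy)=(1.0000,0.0000)
member 6 (3-4): L=1.2249, (cx,cy)=(0.3658,-0.9307)
solve A·x = −loads:
  F[0-1] = +2498.6747 N (tension)
  F[0-2] = +3538.4261 N (tension)
  F[1-2] = -2406.0680 N (compression)
  F[1-3] = +2250.6064 N (tension)
  F[2-3] = +2341.9322 N (tension)
  F[2-4] = +1394.3359 N (tension)
  F[3-4] = -3812.2293 N (compression)
  Rx@0 = -4642.5400 N
  Ry@0 = -2241.4968 N
  Ry@4 = +3548.0868 N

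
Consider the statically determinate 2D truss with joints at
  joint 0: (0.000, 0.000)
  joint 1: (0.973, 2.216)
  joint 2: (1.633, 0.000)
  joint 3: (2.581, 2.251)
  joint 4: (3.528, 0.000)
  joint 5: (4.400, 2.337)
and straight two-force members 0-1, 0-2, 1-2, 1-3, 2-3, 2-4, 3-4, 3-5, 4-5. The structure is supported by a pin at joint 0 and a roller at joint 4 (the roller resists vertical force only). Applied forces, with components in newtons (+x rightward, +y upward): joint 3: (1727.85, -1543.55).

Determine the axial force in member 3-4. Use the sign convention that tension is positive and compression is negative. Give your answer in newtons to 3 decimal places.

-2421.108

N=6 nodes, M=9 members, R=3 reactions → 2N=12, M+R=12
member 0 (0-1): L=2.4202, (cx,cy)=(0.4020,0.9156)
member 1 (0-2): L=1.6330, (cx,cy)=(1.0000,0.0000)
member 2 (1-2): L=2.3122, (cx,cy)=(0.2854,-0.9584)
member 3 (1-3): L=1.6084, (cx,cy)=(0.9998,0.0218)
member 4 (2-3): L=2.4425, (cx,cy)=(0.3881,0.9216)
member 5 (2-4): L=1.8950, (cx,cy)=(1.0000,0.0000)
member 6 (3-4): L=2.4421, (cx,cy)=(0.3878,-0.9218)
member 7 (3-5): L=1.8210, (cx,cy)=(0.9989,0.0472)
member 8 (4-5): L=2.4944, (cx,cy)=(0.3496,0.9369)
solve A·x = −loads:
  F[0-1] = +751.5179 N (tension)
  F[0-2] = +1425.7155 N (tension)
  F[1-2] = -706.5379 N (compression)
  F[1-3] = +503.9300 N (tension)
  F[2-3] = +734.7435 N (tension)
  F[2-4] = +938.8632 N (tension)
  F[3-4] = -2421.1084 N (compression)
  F[3-5] = -0.0000 N (compression)
  F[4-5] = +0.0000 N (tension)
  Rx@0 = -1727.8500 N
  Ry@0 = -688.1090 N
  Ry@4 = +2231.6590 N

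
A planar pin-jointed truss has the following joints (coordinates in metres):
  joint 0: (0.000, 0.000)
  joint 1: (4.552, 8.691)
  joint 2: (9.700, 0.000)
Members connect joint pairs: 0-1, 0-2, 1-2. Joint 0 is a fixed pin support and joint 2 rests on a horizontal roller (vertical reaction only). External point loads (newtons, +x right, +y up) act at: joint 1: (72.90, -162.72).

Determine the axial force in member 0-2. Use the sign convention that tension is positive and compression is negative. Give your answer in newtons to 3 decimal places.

N=3 nodes, M=3 members, R=3 reactions → 2N=6, M+R=6
member 0 (0-1): L=9.8109, (cx,cy)=(0.4640,0.8858)
member 1 (0-2): L=9.7000, (cx,cy)=(1.0000,0.0000)
member 2 (1-2): L=10.1013, (cx,cy)=(0.5096,-0.8604)
solve A·x = −loads:
  F[0-1] = -23.7536 N (compression)
  F[0-2] = +83.9210 N (tension)
  F[1-2] = -164.6674 N (compression)
  Rx@0 = -72.9000 N
  Ry@0 = +21.0421 N
  Ry@2 = +141.6779 N

83.921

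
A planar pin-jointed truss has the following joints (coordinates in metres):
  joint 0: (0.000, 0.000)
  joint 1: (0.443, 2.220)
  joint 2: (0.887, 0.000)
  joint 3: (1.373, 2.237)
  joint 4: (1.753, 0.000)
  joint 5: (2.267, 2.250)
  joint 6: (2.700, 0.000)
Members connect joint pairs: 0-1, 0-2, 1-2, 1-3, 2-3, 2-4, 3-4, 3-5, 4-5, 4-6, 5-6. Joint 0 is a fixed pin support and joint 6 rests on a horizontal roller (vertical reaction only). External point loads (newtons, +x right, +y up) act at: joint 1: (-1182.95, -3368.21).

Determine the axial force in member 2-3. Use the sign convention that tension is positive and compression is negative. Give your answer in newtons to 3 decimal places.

N=7 nodes, M=11 members, R=3 reactions → 2N=14, M+R=14
member 0 (0-1): L=2.2638, (cx,cy)=(0.1957,0.9807)
member 1 (0-2): L=0.8870, (cx,cy)=(1.0000,0.0000)
member 2 (1-2): L=2.2640, (cx,cy)=(0.1961,-0.9806)
member 3 (1-3): L=0.9302, (cx,cy)=(0.9998,0.0183)
member 4 (2-3): L=2.2892, (cx,cy)=(0.2123,0.9772)
member 5 (2-4): L=0.8660, (cx,cy)=(1.0000,0.0000)
member 6 (3-4): L=2.2690, (cx,cy)=(0.1675,-0.9859)
member 7 (3-5): L=0.8941, (cx,cy)=(0.9999,0.0145)
member 8 (4-5): L=2.3080, (cx,cy)=(0.2227,0.9749)
member 9 (4-6): L=0.9470, (cx,cy)=(1.0000,0.0000)
member 10 (5-6): L=2.2913, (cx,cy)=(0.1890,-0.9820)
solve A·x = −loads:
  F[0-1] = -3862.9091 N (compression)
  F[0-2] = -427.0120 N (compression)
  F[1-2] = +434.7007 N (tension)
  F[1-3] = +341.8173 N (tension)
  F[2-3] = -436.2028 N (compression)
  F[2-4] = -249.1532 N (compression)
  F[3-4] = +428.6448 N (tension)
  F[3-5] = +177.3863 N (tension)
  F[4-5] = -433.4776 N (compression)
  F[4-6] = -80.8289 N (compression)
  F[5-6] = +427.7187 N (tension)
  Rx@0 = +1182.9500 N
  Ry@0 = +3788.2218 N
  Ry@6 = -420.0118 N

-436.203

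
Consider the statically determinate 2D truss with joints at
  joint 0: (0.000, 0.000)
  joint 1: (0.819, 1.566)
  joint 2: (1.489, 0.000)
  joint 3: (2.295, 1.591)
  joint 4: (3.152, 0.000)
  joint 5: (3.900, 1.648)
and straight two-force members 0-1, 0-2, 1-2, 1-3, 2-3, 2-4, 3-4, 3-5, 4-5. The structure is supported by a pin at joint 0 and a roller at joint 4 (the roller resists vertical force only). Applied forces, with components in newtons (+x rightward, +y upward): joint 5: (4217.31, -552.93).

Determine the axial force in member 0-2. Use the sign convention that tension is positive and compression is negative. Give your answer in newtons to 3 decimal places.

2995.502

N=6 nodes, M=9 members, R=3 reactions → 2N=12, M+R=12
member 0 (0-1): L=1.7672, (cx,cy)=(0.4634,0.8861)
member 1 (0-2): L=1.4890, (cx,cy)=(1.0000,0.0000)
member 2 (1-2): L=1.7033, (cx,cy)=(0.3934,-0.9194)
member 3 (1-3): L=1.4762, (cx,cy)=(0.9999,0.0169)
member 4 (2-3): L=1.7835, (cx,cy)=(0.4519,0.8921)
member 5 (2-4): L=1.6630, (cx,cy)=(1.0000,0.0000)
member 6 (3-4): L=1.8071, (cx,cy)=(0.4742,-0.8804)
member 7 (3-5): L=1.6060, (cx,cy)=(0.9994,0.0355)
member 8 (4-5): L=1.8098, (cx,cy)=(0.4133,0.9106)
solve A·x = −loads:
  F[0-1] = +2636.4124 N (tension)
  F[0-2] = +2995.5016 N (tension)
  F[1-2] = -2500.4156 N (compression)
  F[1-3] = +2205.6692 N (tension)
  F[2-3] = +2577.0149 N (tension)
  F[2-4] = +847.3598 N (tension)
  F[3-4] = -2470.3758 N (compression)
  F[3-5] = +4544.3440 N (tension)
  F[4-5] = -784.3415 N (compression)
  Rx@0 = -4217.3100 N
  Ry@0 = -2336.2051 N
  Ry@4 = +2889.1351 N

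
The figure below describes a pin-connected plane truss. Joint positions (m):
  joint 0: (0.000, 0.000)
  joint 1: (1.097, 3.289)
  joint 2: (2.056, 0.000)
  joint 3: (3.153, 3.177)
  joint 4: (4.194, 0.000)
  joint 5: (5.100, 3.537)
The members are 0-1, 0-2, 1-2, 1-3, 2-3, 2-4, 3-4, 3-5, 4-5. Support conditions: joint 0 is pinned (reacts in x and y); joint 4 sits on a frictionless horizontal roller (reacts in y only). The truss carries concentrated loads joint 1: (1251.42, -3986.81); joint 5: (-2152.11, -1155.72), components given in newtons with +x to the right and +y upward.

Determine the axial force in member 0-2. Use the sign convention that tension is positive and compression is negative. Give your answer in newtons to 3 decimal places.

N=6 nodes, M=9 members, R=3 reactions → 2N=12, M+R=12
member 0 (0-1): L=3.4671, (cx,cy)=(0.3164,0.9486)
member 1 (0-2): L=2.0560, (cx,cy)=(1.0000,0.0000)
member 2 (1-2): L=3.4260, (cx,cy)=(0.2799,-0.9600)
member 3 (1-3): L=2.0590, (cx,cy)=(0.9985,-0.0544)
member 4 (2-3): L=3.3611, (cx,cy)=(0.3264,0.9452)
member 5 (2-4): L=2.1380, (cx,cy)=(1.0000,0.0000)
member 6 (3-4): L=3.3432, (cx,cy)=(0.3114,-0.9503)
member 7 (3-5): L=1.9800, (cx,cy)=(0.9833,0.1818)
member 8 (4-5): L=3.6512, (cx,cy)=(0.2481,0.9687)
solve A·x = −loads:
  F[0-1] = -3718.9966 N (compression)
  F[0-2] = +276.0036 N (tension)
  F[1-2] = -345.6951 N (compression)
  F[1-3] = -2334.8026 N (compression)
  F[2-3] = +351.1027 N (tension)
  F[2-4] = +64.6414 N (tension)
  F[3-4] = -861.9766 N (compression)
  F[3-5] = -1981.3760 N (compression)
  F[4-5] = -821.1520 N (compression)
  Rx@0 = +900.6900 N
  Ry@0 = +3527.9354 N
  Ry@4 = +1614.5946 N

276.004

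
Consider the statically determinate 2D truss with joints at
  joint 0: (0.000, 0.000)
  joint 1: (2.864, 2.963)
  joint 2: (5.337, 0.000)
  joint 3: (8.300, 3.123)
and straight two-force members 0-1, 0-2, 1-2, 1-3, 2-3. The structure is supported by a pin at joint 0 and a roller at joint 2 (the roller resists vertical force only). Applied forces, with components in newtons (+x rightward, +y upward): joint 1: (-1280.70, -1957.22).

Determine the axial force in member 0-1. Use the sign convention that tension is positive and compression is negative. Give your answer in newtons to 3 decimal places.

N=4 nodes, M=5 members, R=3 reactions → 2N=8, M+R=8
member 0 (0-1): L=4.1209, (cx,cy)=(0.6950,0.7190)
member 1 (0-2): L=5.3370, (cx,cy)=(1.0000,0.0000)
member 2 (1-2): L=3.8594, (cx,cy)=(0.6408,-0.7677)
member 3 (1-3): L=5.4384, (cx,cy)=(0.9996,0.0294)
member 4 (2-3): L=4.3049, (cx,cy)=(0.6883,0.7254)
solve A·x = −loads:
  F[0-1] = -2250.2051 N (compression)
  F[0-2] = +283.1764 N (tension)
  F[1-2] = -441.9312 N (compression)
  F[1-3] = -0.0000 N (compression)
  F[2-3] = -0.0000 N (compression)
  Rx@0 = +1280.7000 N
  Ry@0 = +1617.9350 N
  Ry@2 = +339.2850 N

-2250.205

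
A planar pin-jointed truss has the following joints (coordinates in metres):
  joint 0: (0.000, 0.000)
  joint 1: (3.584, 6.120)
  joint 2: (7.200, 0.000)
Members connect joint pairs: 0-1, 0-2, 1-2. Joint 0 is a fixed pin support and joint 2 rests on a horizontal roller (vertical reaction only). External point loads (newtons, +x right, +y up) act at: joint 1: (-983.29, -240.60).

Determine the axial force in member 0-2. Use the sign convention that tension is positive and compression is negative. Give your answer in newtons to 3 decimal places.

-423.067

N=3 nodes, M=3 members, R=3 reactions → 2N=6, M+R=6
member 0 (0-1): L=7.0922, (cx,cy)=(0.5053,0.8629)
member 1 (0-2): L=7.2000, (cx,cy)=(1.0000,0.0000)
member 2 (1-2): L=7.1084, (cx,cy)=(0.5087,-0.8609)
solve A·x = −loads:
  F[0-1] = -1108.5997 N (compression)
  F[0-2] = -423.0668 N (compression)
  F[1-2] = +831.6767 N (tension)
  Rx@0 = +983.2900 N
  Ry@0 = +956.6312 N
  Ry@2 = -716.0312 N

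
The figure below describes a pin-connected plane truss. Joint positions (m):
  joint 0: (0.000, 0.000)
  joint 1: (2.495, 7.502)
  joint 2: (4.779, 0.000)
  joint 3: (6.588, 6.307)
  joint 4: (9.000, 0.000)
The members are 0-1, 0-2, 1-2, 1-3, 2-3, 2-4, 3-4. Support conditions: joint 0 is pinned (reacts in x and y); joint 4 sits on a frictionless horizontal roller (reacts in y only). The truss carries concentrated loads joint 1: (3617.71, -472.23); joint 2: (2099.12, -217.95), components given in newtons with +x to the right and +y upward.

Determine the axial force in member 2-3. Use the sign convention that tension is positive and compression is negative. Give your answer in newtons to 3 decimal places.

2781.855

N=5 nodes, M=7 members, R=3 reactions → 2N=10, M+R=10
member 0 (0-1): L=7.9060, (cx,cy)=(0.3156,0.9489)
member 1 (0-2): L=4.7790, (cx,cy)=(1.0000,0.0000)
member 2 (1-2): L=7.8420, (cx,cy)=(0.2913,-0.9566)
member 3 (1-3): L=4.2639, (cx,cy)=(0.9599,-0.2803)
member 4 (2-3): L=6.5613, (cx,cy)=(0.2757,0.9612)
member 5 (2-4): L=4.2210, (cx,cy)=(1.0000,0.0000)
member 6 (3-4): L=6.7525, (cx,cy)=(0.3572,-0.9340)
solve A·x = −loads:
  F[0-1] = +2710.5401 N (tension)
  F[0-2] = +4861.4307 N (tension)
  F[1-2] = -2567.3909 N (compression)
  F[1-3] = -2098.6567 N (compression)
  F[2-3] = +2781.8546 N (tension)
  F[2-4] = +1247.5728 N (tension)
  F[3-4] = -3492.6248 N (compression)
  Rx@0 = -5716.8300 N
  Ry@0 = -2572.0264 N
  Ry@4 = +3262.2064 N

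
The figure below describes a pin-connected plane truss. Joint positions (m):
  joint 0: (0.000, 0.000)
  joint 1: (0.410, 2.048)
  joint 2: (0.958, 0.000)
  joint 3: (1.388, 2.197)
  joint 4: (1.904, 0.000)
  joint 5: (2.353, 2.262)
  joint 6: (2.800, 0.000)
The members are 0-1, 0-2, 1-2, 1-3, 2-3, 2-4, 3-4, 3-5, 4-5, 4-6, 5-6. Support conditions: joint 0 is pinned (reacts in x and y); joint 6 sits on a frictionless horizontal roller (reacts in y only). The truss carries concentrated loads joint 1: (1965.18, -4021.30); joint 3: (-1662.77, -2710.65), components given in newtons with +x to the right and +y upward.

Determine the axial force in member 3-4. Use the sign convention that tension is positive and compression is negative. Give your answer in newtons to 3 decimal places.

N=7 nodes, M=11 members, R=3 reactions → 2N=14, M+R=14
member 0 (0-1): L=2.0886, (cx,cy)=(0.1963,0.9805)
member 1 (0-2): L=0.9580, (cx,cy)=(1.0000,0.0000)
member 2 (1-2): L=2.1200, (cx,cy)=(0.2585,-0.9660)
member 3 (1-3): L=0.9893, (cx,cy)=(0.9886,0.1506)
member 4 (2-3): L=2.2387, (cx,cy)=(0.1921,0.9814)
member 5 (2-4): L=0.9460, (cx,cy)=(1.0000,0.0000)
member 6 (3-4): L=2.2568, (cx,cy)=(0.2286,-0.9735)
member 7 (3-5): L=0.9672, (cx,cy)=(0.9977,0.0672)
member 8 (4-5): L=2.3061, (cx,cy)=(0.1947,0.9809)
member 9 (4-6): L=0.8960, (cx,cy)=(1.0000,0.0000)
member 10 (5-6): L=2.3057, (cx,cy)=(0.1939,-0.9810)
solve A·x = −loads:
  F[0-1] = -4759.2984 N (compression)
  F[0-2] = +1236.6616 N (tension)
  F[1-2] = +202.5741 N (tension)
  F[1-3] = -2985.8545 N (compression)
  F[2-3] = -199.4026 N (compression)
  F[2-4] = +1327.3246 N (tension)
  F[3-4] = -2178.8156 N (compression)
  F[3-5] = -831.0299 N (compression)
  F[4-5] = +2162.4819 N (tension)
  F[4-6] = +408.1196 N (tension)
  F[5-6] = -2105.1880 N (compression)
  Rx@0 = -302.4100 N
  Ry@0 = +4666.7007 N
  Ry@6 = +2065.2493 N

-2178.816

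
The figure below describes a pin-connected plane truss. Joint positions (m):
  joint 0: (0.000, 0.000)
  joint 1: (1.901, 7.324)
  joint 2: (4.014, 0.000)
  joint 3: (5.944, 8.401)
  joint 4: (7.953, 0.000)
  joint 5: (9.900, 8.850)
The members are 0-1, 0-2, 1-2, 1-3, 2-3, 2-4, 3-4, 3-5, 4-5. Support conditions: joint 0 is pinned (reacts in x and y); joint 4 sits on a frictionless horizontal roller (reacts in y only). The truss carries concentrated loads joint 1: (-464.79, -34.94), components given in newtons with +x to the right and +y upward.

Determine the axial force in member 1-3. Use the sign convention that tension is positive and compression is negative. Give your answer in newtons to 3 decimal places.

N=6 nodes, M=9 members, R=3 reactions → 2N=12, M+R=12
member 0 (0-1): L=7.5667, (cx,cy)=(0.2512,0.9679)
member 1 (0-2): L=4.0140, (cx,cy)=(1.0000,0.0000)
member 2 (1-2): L=7.6227, (cx,cy)=(0.2772,-0.9608)
member 3 (1-3): L=4.1840, (cx,cy)=(0.9663,0.2574)
member 4 (2-3): L=8.6198, (cx,cy)=(0.2239,0.9746)
member 5 (2-4): L=3.9390, (cx,cy)=(1.0000,0.0000)
member 6 (3-4): L=8.6379, (cx,cy)=(0.2326,-0.9726)
member 7 (3-5): L=3.9814, (cx,cy)=(0.9936,0.1128)
member 8 (4-5): L=9.0616, (cx,cy)=(0.2149,0.9766)
solve A·x = −loads:
  F[0-1] = -469.6825 N (compression)
  F[0-2] = -346.7904 N (compression)
  F[1-2] = +494.9076 N (tension)
  F[1-3] = +216.9124 N (tension)
  F[2-3] = -487.9006 N (compression)
  F[2-4] = -100.3611 N (compression)
  F[3-4] = +431.5115 N (tension)
  F[3-5] = +0.0000 N (tension)
  F[4-5] = +0.0000 N (tension)
  Rx@0 = +464.7900 N
  Ry@0 = +454.6182 N
  Ry@4 = -419.6782 N

216.912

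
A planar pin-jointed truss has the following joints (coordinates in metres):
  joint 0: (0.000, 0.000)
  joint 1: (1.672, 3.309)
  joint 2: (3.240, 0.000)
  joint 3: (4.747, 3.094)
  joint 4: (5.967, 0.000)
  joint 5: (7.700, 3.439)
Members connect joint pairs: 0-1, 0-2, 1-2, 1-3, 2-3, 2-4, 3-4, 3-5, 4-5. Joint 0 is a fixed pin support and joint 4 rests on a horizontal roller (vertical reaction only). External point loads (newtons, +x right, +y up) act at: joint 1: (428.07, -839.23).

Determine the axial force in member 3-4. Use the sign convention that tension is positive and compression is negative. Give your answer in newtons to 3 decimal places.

N=6 nodes, M=9 members, R=3 reactions → 2N=12, M+R=12
member 0 (0-1): L=3.7074, (cx,cy)=(0.4510,0.8925)
member 1 (0-2): L=3.2400, (cx,cy)=(1.0000,0.0000)
member 2 (1-2): L=3.6617, (cx,cy)=(0.4282,-0.9037)
member 3 (1-3): L=3.0825, (cx,cy)=(0.9976,-0.0697)
member 4 (2-3): L=3.4415, (cx,cy)=(0.4379,0.8990)
member 5 (2-4): L=2.7270, (cx,cy)=(1.0000,0.0000)
member 6 (3-4): L=3.3258, (cx,cy)=(0.3668,-0.9303)
member 7 (3-5): L=2.9731, (cx,cy)=(0.9932,0.1160)
member 8 (4-5): L=3.8510, (cx,cy)=(0.4500,0.8930)
solve A·x = −loads:
  F[0-1] = -410.8372 N (compression)
  F[0-2] = +613.3517 N (tension)
  F[1-2] = -491.7505 N (compression)
  F[1-3] = -403.7599 N (compression)
  F[2-3] = +494.2932 N (tension)
  F[2-4] = +186.3300 N (tension)
  F[3-4] = -507.9544 N (compression)
  F[3-5] = +0.0000 N (tension)
  F[4-5] = -0.0000 N (compression)
  Rx@0 = -428.0700 N
  Ry@0 = +366.6850 N
  Ry@4 = +472.5450 N

-507.954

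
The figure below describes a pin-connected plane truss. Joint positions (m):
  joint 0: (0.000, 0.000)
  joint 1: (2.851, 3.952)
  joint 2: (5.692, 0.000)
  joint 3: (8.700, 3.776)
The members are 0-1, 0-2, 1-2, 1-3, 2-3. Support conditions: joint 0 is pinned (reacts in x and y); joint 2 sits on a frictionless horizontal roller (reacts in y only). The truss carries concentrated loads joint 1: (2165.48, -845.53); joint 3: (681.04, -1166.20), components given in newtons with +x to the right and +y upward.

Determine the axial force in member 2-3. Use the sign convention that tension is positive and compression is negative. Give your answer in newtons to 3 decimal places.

-1430.508

N=4 nodes, M=5 members, R=3 reactions → 2N=8, M+R=8
member 0 (0-1): L=4.8730, (cx,cy)=(0.5851,0.8110)
member 1 (0-2): L=5.6920, (cx,cy)=(1.0000,0.0000)
member 2 (1-2): L=4.8672, (cx,cy)=(0.5837,-0.8120)
member 3 (1-3): L=5.8516, (cx,cy)=(0.9995,-0.0301)
member 4 (2-3): L=4.8277, (cx,cy)=(0.6231,0.7822)
solve A·x = −loads:
  F[0-1] = +2650.5431 N (tension)
  F[0-2] = +1295.8041 N (tension)
  F[1-2] = -3746.9703 N (compression)
  F[1-3] = +1573.0683 N (tension)
  F[2-3] = -1430.5080 N (compression)
  Rx@0 = -2846.5200 N
  Ry@0 = -2149.5718 N
  Ry@2 = +4161.3018 N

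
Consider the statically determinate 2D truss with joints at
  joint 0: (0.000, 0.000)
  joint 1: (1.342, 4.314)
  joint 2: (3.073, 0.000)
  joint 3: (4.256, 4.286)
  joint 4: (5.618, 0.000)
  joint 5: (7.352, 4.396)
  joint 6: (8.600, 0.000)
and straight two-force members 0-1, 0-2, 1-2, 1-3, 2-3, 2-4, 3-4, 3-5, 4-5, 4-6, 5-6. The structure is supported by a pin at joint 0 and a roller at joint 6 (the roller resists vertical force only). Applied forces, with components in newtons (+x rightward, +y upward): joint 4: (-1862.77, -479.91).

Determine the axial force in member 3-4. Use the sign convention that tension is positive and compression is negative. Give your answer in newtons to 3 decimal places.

N=7 nodes, M=11 members, R=3 reactions → 2N=14, M+R=14
member 0 (0-1): L=4.5179, (cx,cy)=(0.2970,0.9549)
member 1 (0-2): L=3.0730, (cx,cy)=(1.0000,0.0000)
member 2 (1-2): L=4.6483, (cx,cy)=(0.3724,-0.9281)
member 3 (1-3): L=2.9141, (cx,cy)=(1.0000,-0.0096)
member 4 (2-3): L=4.4463, (cx,cy)=(0.2661,0.9640)
member 5 (2-4): L=2.5450, (cx,cy)=(1.0000,0.0000)
member 6 (3-4): L=4.4972, (cx,cy)=(0.3029,-0.9530)
member 7 (3-5): L=3.0980, (cx,cy)=(0.9994,0.0355)
member 8 (4-5): L=4.7256, (cx,cy)=(0.3669,0.9302)
member 9 (4-6): L=2.9820, (cx,cy)=(1.0000,0.0000)
member 10 (5-6): L=4.5697, (cx,cy)=(0.2731,-0.9620)
solve A·x = −loads:
  F[0-1] = -174.2717 N (compression)
  F[0-2] = -1811.0044 N (compression)
  F[1-2] = +180.5342 N (tension)
  F[1-3] = -119.0006 N (compression)
  F[2-3] = -173.8146 N (compression)
  F[2-4] = -1697.5288 N (compression)
  F[3-4] = +166.5652 N (tension)
  F[3-5] = -215.8224 N (compression)
  F[4-5] = +345.2496 N (tension)
  F[4-6] = +89.0020 N (tension)
  F[5-6] = -325.8928 N (compression)
  Rx@0 = +1862.7700 N
  Ry@0 = +166.4060 N
  Ry@6 = +313.5040 N

166.565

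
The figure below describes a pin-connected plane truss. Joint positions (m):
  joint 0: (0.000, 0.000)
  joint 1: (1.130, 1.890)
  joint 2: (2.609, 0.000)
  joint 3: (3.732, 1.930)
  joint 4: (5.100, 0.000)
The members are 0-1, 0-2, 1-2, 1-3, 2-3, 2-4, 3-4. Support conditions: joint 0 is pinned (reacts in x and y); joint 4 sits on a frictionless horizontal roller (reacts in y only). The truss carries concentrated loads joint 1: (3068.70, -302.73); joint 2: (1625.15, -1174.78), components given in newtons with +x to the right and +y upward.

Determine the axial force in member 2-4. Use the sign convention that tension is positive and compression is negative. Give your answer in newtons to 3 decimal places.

N=5 nodes, M=7 members, R=3 reactions → 2N=10, M+R=10
member 0 (0-1): L=2.2020, (cx,cy)=(0.5132,0.8583)
member 1 (0-2): L=2.6090, (cx,cy)=(1.0000,0.0000)
member 2 (1-2): L=2.3999, (cx,cy)=(0.6163,-0.7875)
member 3 (1-3): L=2.6023, (cx,cy)=(0.9999,0.0154)
member 4 (2-3): L=2.2329, (cx,cy)=(0.5029,0.8643)
member 5 (2-4): L=2.4910, (cx,cy)=(1.0000,0.0000)
member 6 (3-4): L=2.3657, (cx,cy)=(0.5783,-0.8158)
solve A·x = −loads:
  F[0-1] = +381.8860 N (tension)
  F[0-2] = +4497.8816 N (tension)
  F[1-2] = -846.4964 N (compression)
  F[1-3] = -2351.3352 N (compression)
  F[2-3] = +2130.4607 N (tension)
  F[2-4] = +1279.5976 N (tension)
  F[3-4] = -2212.7825 N (compression)
  Rx@0 = -4693.8500 N
  Ry@0 = -327.7702 N
  Ry@4 = +1805.2802 N

1279.598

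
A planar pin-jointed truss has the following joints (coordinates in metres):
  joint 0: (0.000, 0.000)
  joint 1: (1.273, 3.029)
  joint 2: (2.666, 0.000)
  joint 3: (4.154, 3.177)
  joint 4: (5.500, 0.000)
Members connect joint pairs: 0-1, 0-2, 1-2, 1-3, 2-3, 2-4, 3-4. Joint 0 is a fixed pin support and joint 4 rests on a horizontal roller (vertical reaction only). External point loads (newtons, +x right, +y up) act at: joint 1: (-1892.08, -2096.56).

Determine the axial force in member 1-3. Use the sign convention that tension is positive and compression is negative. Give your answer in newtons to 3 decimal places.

N=5 nodes, M=7 members, R=3 reactions → 2N=10, M+R=10
member 0 (0-1): L=3.2856, (cx,cy)=(0.3874,0.9219)
member 1 (0-2): L=2.6660, (cx,cy)=(1.0000,0.0000)
member 2 (1-2): L=3.3340, (cx,cy)=(0.4178,-0.9085)
member 3 (1-3): L=2.8848, (cx,cy)=(0.9987,0.0513)
member 4 (2-3): L=3.5082, (cx,cy)=(0.4241,0.9056)
member 5 (2-4): L=2.8340, (cx,cy)=(1.0000,0.0000)
member 6 (3-4): L=3.4504, (cx,cy)=(0.3901,-0.9208)
solve A·x = −loads:
  F[0-1] = -2878.1234 N (compression)
  F[0-2] = -776.9666 N (compression)
  F[1-2] = +641.5911 N (tension)
  F[1-3] = +509.5671 N (tension)
  F[2-3] = -643.6717 N (compression)
  F[2-4] = -235.8833 N (compression)
  F[3-4] = +604.6690 N (tension)
  Rx@0 = +1892.0800 N
  Ry@0 = +2653.3217 N
  Ry@4 = -556.7617 N

509.567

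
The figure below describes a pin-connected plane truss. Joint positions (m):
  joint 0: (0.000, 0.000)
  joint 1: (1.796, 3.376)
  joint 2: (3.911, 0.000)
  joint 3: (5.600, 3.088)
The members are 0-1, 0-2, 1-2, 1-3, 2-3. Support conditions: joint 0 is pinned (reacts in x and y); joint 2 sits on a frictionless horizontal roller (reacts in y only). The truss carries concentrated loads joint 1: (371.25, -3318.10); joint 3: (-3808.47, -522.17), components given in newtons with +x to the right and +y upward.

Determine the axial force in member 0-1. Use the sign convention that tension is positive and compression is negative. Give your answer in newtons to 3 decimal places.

-4820.153

N=4 nodes, M=5 members, R=3 reactions → 2N=8, M+R=8
member 0 (0-1): L=3.8240, (cx,cy)=(0.4697,0.8828)
member 1 (0-2): L=3.9110, (cx,cy)=(1.0000,0.0000)
member 2 (1-2): L=3.9838, (cx,cy)=(0.5309,-0.8474)
member 3 (1-3): L=3.8149, (cx,cy)=(0.9971,-0.0755)
member 4 (2-3): L=3.5197, (cx,cy)=(0.4799,0.8773)
solve A·x = −loads:
  F[0-1] = -4820.1531 N (compression)
  F[0-2] = -1173.3627 N (compression)
  F[1-2] = +1408.3184 N (tension)
  F[1-3] = -3392.4663 N (compression)
  F[2-3] = -887.0892 N (compression)
  Rx@0 = +3437.2200 N
  Ry@0 = +4255.4466 N
  Ry@2 = -415.1766 N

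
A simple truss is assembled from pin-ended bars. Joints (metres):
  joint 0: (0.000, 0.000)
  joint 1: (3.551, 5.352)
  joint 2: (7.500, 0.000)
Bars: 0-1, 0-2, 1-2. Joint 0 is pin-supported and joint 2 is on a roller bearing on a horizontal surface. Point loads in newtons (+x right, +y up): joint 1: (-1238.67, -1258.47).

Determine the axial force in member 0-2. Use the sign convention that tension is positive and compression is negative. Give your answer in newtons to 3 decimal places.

-212.555

N=3 nodes, M=3 members, R=3 reactions → 2N=6, M+R=6
member 0 (0-1): L=6.4229, (cx,cy)=(0.5529,0.8333)
member 1 (0-2): L=7.5000, (cx,cy)=(1.0000,0.0000)
member 2 (1-2): L=6.6512, (cx,cy)=(0.5937,-0.8047)
solve A·x = −loads:
  F[0-1] = -1855.9909 N (compression)
  F[0-2] = -212.5549 N (compression)
  F[1-2] = +358.0009 N (tension)
  Rx@0 = +1238.6700 N
  Ry@0 = +1546.5413 N
  Ry@2 = -288.0713 N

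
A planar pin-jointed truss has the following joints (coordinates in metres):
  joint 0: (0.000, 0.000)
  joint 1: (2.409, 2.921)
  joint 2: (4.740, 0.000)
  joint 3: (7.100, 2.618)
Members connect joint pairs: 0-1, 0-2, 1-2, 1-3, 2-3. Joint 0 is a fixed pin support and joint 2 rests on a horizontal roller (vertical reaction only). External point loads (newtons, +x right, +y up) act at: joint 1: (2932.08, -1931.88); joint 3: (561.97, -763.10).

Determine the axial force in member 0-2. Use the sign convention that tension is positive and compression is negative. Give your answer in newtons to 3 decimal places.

N=4 nodes, M=5 members, R=3 reactions → 2N=8, M+R=8
member 0 (0-1): L=3.7862, (cx,cy)=(0.6363,0.7715)
member 1 (0-2): L=4.7400, (cx,cy)=(1.0000,0.0000)
member 2 (1-2): L=3.7371, (cx,cy)=(0.6237,-0.7816)
member 3 (1-3): L=4.7008, (cx,cy)=(0.9979,-0.0645)
member 4 (2-3): L=3.5247, (cx,cy)=(0.6696,0.7428)
solve A·x = −loads:
  F[0-1] = +2005.4458 N (tension)
  F[0-2] = +2218.0785 N (tension)
  F[1-2] = -4548.6384 N (compression)
  F[1-3] = +1183.5579 N (tension)
  F[2-3] = -924.6767 N (compression)
  Rx@0 = -3494.0500 N
  Ry@0 = -1547.1618 N
  Ry@2 = +4242.1418 N

2218.079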